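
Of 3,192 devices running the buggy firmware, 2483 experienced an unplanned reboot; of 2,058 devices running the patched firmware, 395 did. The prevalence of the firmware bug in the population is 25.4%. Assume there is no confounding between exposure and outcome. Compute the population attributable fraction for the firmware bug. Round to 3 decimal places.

PAF ≈ 0.437

p₁ = P(outcome | exposed) = 2483/3192 = 0.77788
p₀ = P(outcome | unexposed) = 395/2058 = 0.19193
Overall risk P(Y=1) = π·p₁ + (1−π)·p₀ = 0.254×0.77788 + 0.746×0.19193 = 0.34076.
Under exogeneity, PAF = [P(Y=1) − p₀] / P(Y=1).
PAF = (0.34076 − 0.19193) / 0.34076 ≈ 0.4368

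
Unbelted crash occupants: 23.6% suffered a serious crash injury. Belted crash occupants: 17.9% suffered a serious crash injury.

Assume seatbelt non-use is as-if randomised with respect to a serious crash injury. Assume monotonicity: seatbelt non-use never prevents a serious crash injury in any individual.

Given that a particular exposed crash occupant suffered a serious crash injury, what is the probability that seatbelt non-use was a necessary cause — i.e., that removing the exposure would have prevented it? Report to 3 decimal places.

p₁ = 0.236, p₀ = 0.179.
Under exogeneity and monotonicity, PN = (p₁ − p₀) / p₁.
PN = (0.236 − 0.179) / 0.236 = 0.057 / 0.236 ≈ 0.2415

PN ≈ 0.242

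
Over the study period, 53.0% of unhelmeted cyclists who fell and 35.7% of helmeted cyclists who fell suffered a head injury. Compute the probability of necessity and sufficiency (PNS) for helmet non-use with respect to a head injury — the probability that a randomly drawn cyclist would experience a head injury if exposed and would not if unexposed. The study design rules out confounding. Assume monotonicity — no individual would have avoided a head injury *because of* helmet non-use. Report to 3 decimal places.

PNS ≈ 0.173

p₁ = 0.53, p₀ = 0.357.
Under exogeneity and monotonicity, PNS = p₁ − p₀.
PNS = 0.53 − 0.357 = 0.173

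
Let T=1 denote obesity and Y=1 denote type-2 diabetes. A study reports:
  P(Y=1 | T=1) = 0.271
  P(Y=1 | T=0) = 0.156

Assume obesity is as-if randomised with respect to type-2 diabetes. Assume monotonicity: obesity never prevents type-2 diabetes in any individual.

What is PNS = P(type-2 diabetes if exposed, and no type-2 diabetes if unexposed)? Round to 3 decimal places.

Let p₁ = 0.271, p₀ = 0.156.
Under exogeneity and monotonicity, PNS = p₁ − p₀.
PNS = 0.271 − 0.156 = 0.115

PNS ≈ 0.115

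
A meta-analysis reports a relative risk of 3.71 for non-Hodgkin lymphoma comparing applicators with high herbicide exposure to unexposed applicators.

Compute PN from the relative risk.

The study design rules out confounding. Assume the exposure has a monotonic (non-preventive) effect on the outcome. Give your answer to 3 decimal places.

Under exogeneity and monotonicity, PN = (RR − 1) / RR = 1 − 1/RR.
PN = (3.71 − 1) / 3.71 = 2.71 / 3.71 ≈ 0.7305

PN ≈ 0.730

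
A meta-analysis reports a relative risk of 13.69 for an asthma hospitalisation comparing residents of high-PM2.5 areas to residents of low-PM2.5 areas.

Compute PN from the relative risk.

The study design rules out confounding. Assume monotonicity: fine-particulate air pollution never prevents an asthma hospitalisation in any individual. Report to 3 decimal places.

PN ≈ 0.927

Under exogeneity and monotonicity, PN = (RR − 1) / RR = 1 − 1/RR.
PN = (13.69 − 1) / 13.69 = 12.69 / 13.69 ≈ 0.9270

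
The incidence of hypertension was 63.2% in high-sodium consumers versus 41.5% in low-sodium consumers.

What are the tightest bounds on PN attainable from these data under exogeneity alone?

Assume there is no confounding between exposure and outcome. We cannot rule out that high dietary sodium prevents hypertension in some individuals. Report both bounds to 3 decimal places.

p₁ = 0.632, p₀ = 0.415.
Under exogeneity alone the bounds on PN are max{0,(p₁−p₀)/p₁} ≤ PN ≤ min{1,(1−p₀)/p₁}.
  lower = (p₁ − p₀)/p₁ = 0.217 / 0.632 ≈ 0.3434
  upper = min{1, (1 − p₀)/p₁} = 0.585 / 0.632 ≈ 0.9256

0.343 ≤ PN ≤ 0.926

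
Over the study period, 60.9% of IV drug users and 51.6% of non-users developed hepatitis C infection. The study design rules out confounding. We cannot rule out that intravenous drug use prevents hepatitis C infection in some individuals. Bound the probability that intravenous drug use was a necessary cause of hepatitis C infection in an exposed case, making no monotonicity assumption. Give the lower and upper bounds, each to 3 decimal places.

p₁ = 0.609, p₀ = 0.516.
Under exogeneity alone the bounds on PN are max{0,(p₁−p₀)/p₁} ≤ PN ≤ min{1,(1−p₀)/p₁}.
  lower = (p₁ − p₀)/p₁ = 0.093 / 0.609 ≈ 0.1527
  upper = min{1, (1 − p₀)/p₁} = 0.484 / 0.609 ≈ 0.7947

0.153 ≤ PN ≤ 0.795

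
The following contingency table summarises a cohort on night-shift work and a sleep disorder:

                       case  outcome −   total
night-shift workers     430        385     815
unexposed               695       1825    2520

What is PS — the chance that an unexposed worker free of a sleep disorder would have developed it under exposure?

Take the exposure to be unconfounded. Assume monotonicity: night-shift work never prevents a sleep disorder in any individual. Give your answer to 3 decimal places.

p₁ = P(outcome | exposed) = 430/815 = 0.52761
p₀ = P(outcome | unexposed) = 695/2520 = 0.27579
Under exogeneity and monotonicity, PS = (p₁ − p₀)/(1 − p₀).
PS = (0.52761 − 0.27579) / 0.72421 ≈ 0.3477

PS ≈ 0.348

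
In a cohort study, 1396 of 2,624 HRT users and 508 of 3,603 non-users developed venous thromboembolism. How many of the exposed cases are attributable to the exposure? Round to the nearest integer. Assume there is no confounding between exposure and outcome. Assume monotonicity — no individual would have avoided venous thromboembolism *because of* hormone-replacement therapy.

p₁ = P(outcome | exposed) = 1396/2624 = 0.53201
p₀ = P(outcome | unexposed) = 508/3603 = 0.14099
PN = (p₁ − p₀)/p₁ = (0.53201 − 0.14099) / 0.53201 ≈ 0.73498.
Attributable cases ≈ PN × (exposed cases) = 0.73498 × 1396 ≈ 1026.03.

about 1026 cases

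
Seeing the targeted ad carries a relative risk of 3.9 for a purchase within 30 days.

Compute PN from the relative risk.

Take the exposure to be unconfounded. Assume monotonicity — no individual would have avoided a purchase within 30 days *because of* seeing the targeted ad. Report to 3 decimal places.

Under exogeneity and monotonicity, PN = (RR − 1) / RR = 1 − 1/RR.
PN = (3.9 − 1) / 3.9 = 2.9 / 3.9 ≈ 0.7436

PN ≈ 0.744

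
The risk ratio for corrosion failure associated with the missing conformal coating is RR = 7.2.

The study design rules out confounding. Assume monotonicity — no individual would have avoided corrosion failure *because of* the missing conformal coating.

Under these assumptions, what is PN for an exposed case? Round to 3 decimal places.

Under exogeneity and monotonicity, PN = (RR − 1) / RR = 1 − 1/RR.
PN = (7.2 − 1) / 7.2 = 6.2 / 7.2 ≈ 0.8611

PN ≈ 0.861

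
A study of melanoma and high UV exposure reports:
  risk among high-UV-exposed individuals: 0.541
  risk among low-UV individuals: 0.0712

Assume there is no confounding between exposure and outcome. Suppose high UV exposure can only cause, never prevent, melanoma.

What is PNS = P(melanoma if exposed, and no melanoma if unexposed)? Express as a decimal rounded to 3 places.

Let p₁ = 0.541, p₀ = 0.0712.
Under exogeneity and monotonicity, PNS = p₁ − p₀.
PNS = 0.541 − 0.0712 = 0.4698

PNS ≈ 0.470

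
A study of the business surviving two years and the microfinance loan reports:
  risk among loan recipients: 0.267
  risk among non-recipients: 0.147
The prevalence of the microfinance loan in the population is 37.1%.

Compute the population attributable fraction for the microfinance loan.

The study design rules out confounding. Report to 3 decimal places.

PAF ≈ 0.232

Let p₁ = 0.267, p₀ = 0.147.
Overall risk P(Y=1) = π·p₁ + (1−π)·p₀ = 0.371×0.267 + 0.629×0.147 = 0.19152.
Under exogeneity, PAF = [P(Y=1) − p₀] / P(Y=1).
PAF = (0.19152 − 0.147) / 0.19152 ≈ 0.2325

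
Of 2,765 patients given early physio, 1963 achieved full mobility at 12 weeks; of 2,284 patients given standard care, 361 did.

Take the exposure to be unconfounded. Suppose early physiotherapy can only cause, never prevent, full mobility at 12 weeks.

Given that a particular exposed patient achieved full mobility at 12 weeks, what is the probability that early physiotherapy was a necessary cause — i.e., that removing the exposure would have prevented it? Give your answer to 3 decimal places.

PN ≈ 0.777

p₁ = P(outcome | exposed) = 1963/2765 = 0.70995
p₀ = P(outcome | unexposed) = 361/2284 = 0.15806
Under exogeneity and monotonicity, PN = (p₁ − p₀) / p₁.
PN = (0.70995 − 0.15806) / 0.70995 = 0.55189 / 0.70995 ≈ 0.7774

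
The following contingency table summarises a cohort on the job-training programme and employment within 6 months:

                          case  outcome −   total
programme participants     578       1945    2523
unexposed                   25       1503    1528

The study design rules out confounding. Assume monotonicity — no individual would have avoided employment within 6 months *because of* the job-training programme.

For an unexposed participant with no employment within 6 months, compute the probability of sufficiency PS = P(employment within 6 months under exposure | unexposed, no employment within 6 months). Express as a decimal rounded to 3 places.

p₁ = P(outcome | exposed) = 578/2523 = 0.22909
p₀ = P(outcome | unexposed) = 25/1528 = 0.016361
Under exogeneity and monotonicity, PS = (p₁ − p₀)/(1 − p₀).
PS = (0.22909 − 0.016361) / 0.98364 ≈ 0.2163

PS ≈ 0.216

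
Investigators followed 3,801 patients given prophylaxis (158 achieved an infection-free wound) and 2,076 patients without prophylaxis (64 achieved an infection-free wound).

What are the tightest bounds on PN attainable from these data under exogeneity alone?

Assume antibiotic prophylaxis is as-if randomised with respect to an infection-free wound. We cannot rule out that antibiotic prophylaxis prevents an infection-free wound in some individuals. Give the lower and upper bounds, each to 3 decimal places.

0.258 ≤ PN ≤ 1.000

p₁ = P(outcome | exposed) = 158/3801 = 0.041568
p₀ = P(outcome | unexposed) = 64/2076 = 0.030829
Under exogeneity alone the bounds on PN are max{0,(p₁−p₀)/p₁} ≤ PN ≤ min{1,(1−p₀)/p₁}.
  lower = (p₁ − p₀)/p₁ = 0.010739 / 0.041568 ≈ 0.2584
  upper = min{1, (1 − p₀)/p₁} = 0.96917 / 0.041568 ≈ 23.3153 → capped at 1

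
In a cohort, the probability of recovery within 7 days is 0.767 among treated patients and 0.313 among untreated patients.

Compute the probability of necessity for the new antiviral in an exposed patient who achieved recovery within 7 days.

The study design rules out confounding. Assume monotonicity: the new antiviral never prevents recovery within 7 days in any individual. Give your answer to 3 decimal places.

Let p₁ = 0.767, p₀ = 0.313.
Under exogeneity and monotonicity, PN = (p₁ − p₀) / p₁.
PN = (0.767 − 0.313) / 0.767 = 0.454 / 0.767 ≈ 0.5919

PN ≈ 0.592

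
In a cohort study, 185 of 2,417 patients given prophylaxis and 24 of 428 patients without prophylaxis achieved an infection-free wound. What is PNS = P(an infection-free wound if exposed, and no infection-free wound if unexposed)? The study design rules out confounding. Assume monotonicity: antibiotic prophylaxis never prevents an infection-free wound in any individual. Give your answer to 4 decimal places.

PNS ≈ 0.0205

p₁ = P(outcome | exposed) = 185/2417 = 0.076541
p₀ = P(outcome | unexposed) = 24/428 = 0.056075
Under exogeneity and monotonicity, PNS = p₁ − p₀.
PNS = 0.076541 − 0.056075 = 0.020466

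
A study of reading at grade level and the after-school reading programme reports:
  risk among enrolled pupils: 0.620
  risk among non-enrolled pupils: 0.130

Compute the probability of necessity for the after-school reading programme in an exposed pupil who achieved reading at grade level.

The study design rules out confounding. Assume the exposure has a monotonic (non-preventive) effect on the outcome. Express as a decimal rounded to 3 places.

Let p₁ = 0.62, p₀ = 0.13.
Under exogeneity and monotonicity, PN = (p₁ − p₀) / p₁.
PN = (0.62 − 0.13) / 0.62 = 0.49 / 0.62 ≈ 0.7903

PN ≈ 0.790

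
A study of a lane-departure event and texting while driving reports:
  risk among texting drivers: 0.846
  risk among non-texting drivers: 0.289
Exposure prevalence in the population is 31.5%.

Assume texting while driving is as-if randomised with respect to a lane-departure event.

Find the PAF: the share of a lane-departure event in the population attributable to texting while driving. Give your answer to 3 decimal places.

PAF ≈ 0.378

Let p₁ = 0.846, p₀ = 0.289.
Overall risk P(Y=1) = π·p₁ + (1−π)·p₀ = 0.315×0.846 + 0.685×0.289 = 0.46446.
Under exogeneity, PAF = [P(Y=1) − p₀] / P(Y=1).
PAF = (0.46446 − 0.289) / 0.46446 ≈ 0.3778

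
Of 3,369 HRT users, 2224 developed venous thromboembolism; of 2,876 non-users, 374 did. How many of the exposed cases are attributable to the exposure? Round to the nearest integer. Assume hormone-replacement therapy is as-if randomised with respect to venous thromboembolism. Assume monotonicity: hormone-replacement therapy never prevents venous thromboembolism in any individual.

p₁ = P(outcome | exposed) = 2224/3369 = 0.66014
p₀ = P(outcome | unexposed) = 374/2876 = 0.13004
PN = (p₁ − p₀)/p₁ = (0.66014 − 0.13004) / 0.66014 ≈ 0.80301.
Attributable cases ≈ PN × (exposed cases) = 0.80301 × 2224 ≈ 1785.89.

about 1786 cases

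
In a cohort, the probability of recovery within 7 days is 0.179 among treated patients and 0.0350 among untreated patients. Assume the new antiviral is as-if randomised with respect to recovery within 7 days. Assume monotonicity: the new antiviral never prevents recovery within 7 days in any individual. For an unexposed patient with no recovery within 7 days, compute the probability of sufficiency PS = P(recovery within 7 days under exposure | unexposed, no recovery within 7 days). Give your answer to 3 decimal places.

Let p₁ = 0.179, p₀ = 0.035.
Under exogeneity and monotonicity, PS = (p₁ − p₀) / (1 − p₀).
PS = (0.179 − 0.035) / (1 − 0.035) = 0.144 / 0.965 ≈ 0.1492

PS ≈ 0.149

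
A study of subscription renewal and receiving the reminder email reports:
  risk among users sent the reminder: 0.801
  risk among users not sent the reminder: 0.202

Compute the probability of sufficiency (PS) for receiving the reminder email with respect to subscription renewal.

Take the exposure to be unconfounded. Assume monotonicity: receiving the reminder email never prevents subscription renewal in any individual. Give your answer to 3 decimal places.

Let p₁ = 0.801, p₀ = 0.202.
Under exogeneity and monotonicity, PS = (p₁ − p₀) / (1 − p₀).
PS = (0.801 − 0.202) / (1 − 0.202) = 0.599 / 0.798 ≈ 0.7506

PS ≈ 0.751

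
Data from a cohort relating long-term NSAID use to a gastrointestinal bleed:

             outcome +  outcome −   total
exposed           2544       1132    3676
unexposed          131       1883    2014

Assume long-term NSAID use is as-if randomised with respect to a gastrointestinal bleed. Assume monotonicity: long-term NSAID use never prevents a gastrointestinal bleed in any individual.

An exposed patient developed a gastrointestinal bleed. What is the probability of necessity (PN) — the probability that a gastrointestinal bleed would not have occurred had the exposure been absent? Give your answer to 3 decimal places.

PN ≈ 0.906

p₁ = P(outcome | exposed) = 2544/3676 = 0.69206
p₀ = P(outcome | unexposed) = 131/2014 = 0.065045
Under exogeneity and monotonicity, PN = (p₁ − p₀) / p₁.
PN = (0.69206 − 0.065045) / 0.69206 = 0.62701 / 0.69206 ≈ 0.9060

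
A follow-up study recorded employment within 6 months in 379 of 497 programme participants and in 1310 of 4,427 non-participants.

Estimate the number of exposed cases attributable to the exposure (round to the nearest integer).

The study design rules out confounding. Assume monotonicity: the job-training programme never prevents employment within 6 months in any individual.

p₁ = P(outcome | exposed) = 379/497 = 0.76258
p₀ = P(outcome | unexposed) = 1310/4427 = 0.29591
PN = (p₁ − p₀)/p₁ = (0.76258 − 0.29591) / 0.76258 ≈ 0.61196.
Attributable cases ≈ PN × (exposed cases) = 0.61196 × 379 ≈ 231.93.

about 232 cases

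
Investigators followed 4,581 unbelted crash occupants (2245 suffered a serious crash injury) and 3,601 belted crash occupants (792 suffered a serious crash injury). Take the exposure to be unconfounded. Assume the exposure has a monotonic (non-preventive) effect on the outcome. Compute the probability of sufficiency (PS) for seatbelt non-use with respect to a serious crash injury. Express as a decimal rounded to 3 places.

PS ≈ 0.346

p₁ = P(outcome | exposed) = 2245/4581 = 0.49007
p₀ = P(outcome | unexposed) = 792/3601 = 0.21994
Under exogeneity and monotonicity, PS = (p₁ − p₀) / (1 − p₀).
PS = (0.49007 − 0.21994) / (1 − 0.21994) = 0.27013 / 0.78006 ≈ 0.3463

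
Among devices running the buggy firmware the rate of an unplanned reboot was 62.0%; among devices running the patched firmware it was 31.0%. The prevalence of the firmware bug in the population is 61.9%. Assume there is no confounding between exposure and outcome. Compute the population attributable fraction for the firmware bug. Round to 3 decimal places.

p₁ = 0.62, p₀ = 0.31.
Overall risk P(Y=1) = π·p₁ + (1−π)·p₀ = 0.619×0.62 + 0.381×0.31 = 0.50189.
Under exogeneity, PAF = [P(Y=1) − p₀] / P(Y=1).
PAF = (0.50189 − 0.31) / 0.50189 ≈ 0.3823

PAF ≈ 0.382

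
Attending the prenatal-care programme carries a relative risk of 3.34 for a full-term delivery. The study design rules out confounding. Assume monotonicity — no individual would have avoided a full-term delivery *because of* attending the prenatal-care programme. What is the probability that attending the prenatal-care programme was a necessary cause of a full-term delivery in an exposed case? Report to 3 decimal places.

Under exogeneity and monotonicity, PN = (RR − 1) / RR = 1 − 1/RR.
PN = (3.34 − 1) / 3.34 = 2.34 / 3.34 ≈ 0.7006

PN ≈ 0.701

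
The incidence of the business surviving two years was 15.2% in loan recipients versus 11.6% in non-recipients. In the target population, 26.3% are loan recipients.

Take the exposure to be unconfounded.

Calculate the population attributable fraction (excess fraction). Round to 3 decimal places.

PAF ≈ 0.075

p₁ = 0.152, p₀ = 0.116.
Overall risk P(Y=1) = π·p₁ + (1−π)·p₀ = 0.263×0.152 + 0.737×0.116 = 0.12547.
Under exogeneity, PAF = [P(Y=1) − p₀] / P(Y=1).
PAF = (0.12547 − 0.116) / 0.12547 ≈ 0.0755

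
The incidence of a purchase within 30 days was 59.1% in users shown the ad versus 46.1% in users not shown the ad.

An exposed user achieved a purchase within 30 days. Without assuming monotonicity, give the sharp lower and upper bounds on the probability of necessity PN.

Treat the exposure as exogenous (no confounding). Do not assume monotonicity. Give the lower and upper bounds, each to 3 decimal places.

0.220 ≤ PN ≤ 0.912

p₁ = 0.591, p₀ = 0.461.
Under exogeneity alone the bounds on PN are max{0,(p₁−p₀)/p₁} ≤ PN ≤ min{1,(1−p₀)/p₁}.
  lower = (p₁ − p₀)/p₁ = 0.13 / 0.591 ≈ 0.2200
  upper = min{1, (1 − p₀)/p₁} = 0.539 / 0.591 ≈ 0.9120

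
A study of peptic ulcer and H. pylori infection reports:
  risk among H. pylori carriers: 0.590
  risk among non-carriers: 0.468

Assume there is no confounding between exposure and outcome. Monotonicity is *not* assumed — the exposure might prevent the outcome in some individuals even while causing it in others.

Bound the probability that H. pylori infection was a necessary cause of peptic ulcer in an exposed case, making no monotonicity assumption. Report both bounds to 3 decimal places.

Let p₁ = 0.59, p₀ = 0.468.
Under exogeneity alone the bounds on PN are max{0,(p₁−p₀)/p₁} ≤ PN ≤ min{1,(1−p₀)/p₁}.
  lower = (p₁ − p₀)/p₁ = 0.122 / 0.59 ≈ 0.2068
  upper = min{1, (1 − p₀)/p₁} = 0.532 / 0.59 ≈ 0.9017

0.207 ≤ PN ≤ 0.902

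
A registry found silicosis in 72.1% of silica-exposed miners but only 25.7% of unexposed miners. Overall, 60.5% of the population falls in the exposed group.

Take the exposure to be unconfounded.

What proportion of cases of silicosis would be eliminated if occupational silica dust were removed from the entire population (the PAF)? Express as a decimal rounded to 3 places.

PAF ≈ 0.522

p₁ = 0.721, p₀ = 0.257.
Overall risk P(Y=1) = π·p₁ + (1−π)·p₀ = 0.605×0.721 + 0.395×0.257 = 0.53772.
Under exogeneity, PAF = [P(Y=1) − p₀] / P(Y=1).
PAF = (0.53772 − 0.257) / 0.53772 ≈ 0.5221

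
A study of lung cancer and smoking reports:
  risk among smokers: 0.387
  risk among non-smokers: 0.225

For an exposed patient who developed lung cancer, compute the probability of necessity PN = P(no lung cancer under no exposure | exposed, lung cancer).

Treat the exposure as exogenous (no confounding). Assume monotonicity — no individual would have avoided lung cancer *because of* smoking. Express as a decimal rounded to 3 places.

PN ≈ 0.419

Let p₁ = 0.387, p₀ = 0.225.
Under exogeneity and monotonicity, PN = (p₁ − p₀) / p₁.
PN = (0.387 − 0.225) / 0.387 = 0.162 / 0.387 ≈ 0.4186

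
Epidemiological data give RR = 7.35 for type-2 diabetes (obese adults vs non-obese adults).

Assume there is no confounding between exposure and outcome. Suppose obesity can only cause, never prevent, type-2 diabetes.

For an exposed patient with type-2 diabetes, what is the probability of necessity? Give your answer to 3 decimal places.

Under exogeneity and monotonicity, PN = (RR − 1) / RR = 1 − 1/RR.
PN = (7.35 − 1) / 7.35 = 6.35 / 7.35 ≈ 0.8639

PN ≈ 0.864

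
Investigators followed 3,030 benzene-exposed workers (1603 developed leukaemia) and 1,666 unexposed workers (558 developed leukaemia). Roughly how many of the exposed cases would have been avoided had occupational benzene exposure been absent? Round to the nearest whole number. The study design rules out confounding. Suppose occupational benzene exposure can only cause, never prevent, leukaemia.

about 588 cases

p₁ = P(outcome | exposed) = 1603/3030 = 0.52904
p₀ = P(outcome | unexposed) = 558/1666 = 0.33493
PN = (p₁ − p₀)/p₁ = (0.52904 − 0.33493) / 0.52904 ≈ 0.36691.
Attributable cases ≈ PN × (exposed cases) = 0.36691 × 1603 ≈ 588.15.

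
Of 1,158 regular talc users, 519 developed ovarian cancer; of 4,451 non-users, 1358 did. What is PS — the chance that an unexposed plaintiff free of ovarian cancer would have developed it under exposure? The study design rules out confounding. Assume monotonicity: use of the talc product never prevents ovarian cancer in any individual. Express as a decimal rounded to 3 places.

PS ≈ 0.206

p₁ = P(outcome | exposed) = 519/1158 = 0.44819
p₀ = P(outcome | unexposed) = 1358/4451 = 0.3051
Under exogeneity and monotonicity, PS = (p₁ − p₀) / (1 − p₀).
PS = (0.44819 − 0.3051) / (1 − 0.3051) = 0.14309 / 0.6949 ≈ 0.2059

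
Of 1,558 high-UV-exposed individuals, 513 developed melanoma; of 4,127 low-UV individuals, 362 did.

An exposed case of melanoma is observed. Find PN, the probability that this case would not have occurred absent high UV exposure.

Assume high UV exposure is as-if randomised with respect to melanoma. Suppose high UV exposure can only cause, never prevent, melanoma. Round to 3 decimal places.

PN ≈ 0.734

p₁ = P(outcome | exposed) = 513/1558 = 0.32927
p₀ = P(outcome | unexposed) = 362/4127 = 0.087715
Under exogeneity and monotonicity, PN = (p₁ − p₀) / p₁.
PN = (0.32927 − 0.087715) / 0.32927 = 0.24155 / 0.32927 ≈ 0.7336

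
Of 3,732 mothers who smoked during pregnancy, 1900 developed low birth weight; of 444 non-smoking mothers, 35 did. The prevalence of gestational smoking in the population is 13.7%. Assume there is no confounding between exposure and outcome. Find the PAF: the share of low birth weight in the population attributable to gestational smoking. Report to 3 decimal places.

PAF ≈ 0.428

p₁ = P(outcome | exposed) = 1900/3732 = 0.50911
p₀ = P(outcome | unexposed) = 35/444 = 0.078829
Overall risk P(Y=1) = π·p₁ + (1−π)·p₀ = 0.137×0.50911 + 0.863×0.078829 = 0.13778.
Under exogeneity, PAF = [P(Y=1) − p₀] / P(Y=1).
PAF = (0.13778 − 0.078829) / 0.13778 ≈ 0.4279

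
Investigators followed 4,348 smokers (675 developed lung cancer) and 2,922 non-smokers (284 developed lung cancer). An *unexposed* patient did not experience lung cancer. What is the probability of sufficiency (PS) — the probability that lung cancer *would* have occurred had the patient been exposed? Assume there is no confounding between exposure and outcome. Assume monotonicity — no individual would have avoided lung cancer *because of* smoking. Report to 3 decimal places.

PS ≈ 0.064

p₁ = P(outcome | exposed) = 675/4348 = 0.15524
p₀ = P(outcome | unexposed) = 284/2922 = 0.097194
Under exogeneity and monotonicity, PS = (p₁ − p₀) / (1 − p₀).
PS = (0.15524 − 0.097194) / (1 − 0.097194) = 0.05805 / 0.90281 ≈ 0.0643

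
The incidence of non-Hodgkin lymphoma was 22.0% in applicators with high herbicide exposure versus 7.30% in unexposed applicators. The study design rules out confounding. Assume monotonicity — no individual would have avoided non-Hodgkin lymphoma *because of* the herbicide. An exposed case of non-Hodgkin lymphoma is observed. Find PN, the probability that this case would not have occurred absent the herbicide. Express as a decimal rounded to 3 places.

PN ≈ 0.668

p₁ = 0.22, p₀ = 0.073.
Under exogeneity and monotonicity, PN = (p₁ − p₀) / p₁.
PN = (0.22 − 0.073) / 0.22 = 0.147 / 0.22 ≈ 0.6682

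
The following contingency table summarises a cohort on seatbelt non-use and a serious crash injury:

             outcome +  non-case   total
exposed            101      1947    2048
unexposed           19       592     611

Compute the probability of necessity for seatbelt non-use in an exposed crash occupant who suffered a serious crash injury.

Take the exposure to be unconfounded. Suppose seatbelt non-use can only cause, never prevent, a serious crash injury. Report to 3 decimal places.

PN ≈ 0.369

p₁ = P(outcome | exposed) = 101/2048 = 0.049316
p₀ = P(outcome | unexposed) = 19/611 = 0.031097
Under exogeneity and monotonicity, PN = (p₁ − p₀)/p₁.
PN = (0.049316 − 0.031097) / 0.049316 ≈ 0.3694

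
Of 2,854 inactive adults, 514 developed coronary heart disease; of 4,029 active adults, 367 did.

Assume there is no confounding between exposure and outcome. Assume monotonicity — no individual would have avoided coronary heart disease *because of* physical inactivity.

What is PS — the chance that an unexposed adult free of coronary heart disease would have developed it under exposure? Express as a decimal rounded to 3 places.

p₁ = P(outcome | exposed) = 514/2854 = 0.1801
p₀ = P(outcome | unexposed) = 367/4029 = 0.09109
Under exogeneity and monotonicity, PS = (p₁ − p₀) / (1 − p₀).
PS = (0.1801 − 0.09109) / (1 − 0.09109) = 0.089009 / 0.90891 ≈ 0.0979

PS ≈ 0.098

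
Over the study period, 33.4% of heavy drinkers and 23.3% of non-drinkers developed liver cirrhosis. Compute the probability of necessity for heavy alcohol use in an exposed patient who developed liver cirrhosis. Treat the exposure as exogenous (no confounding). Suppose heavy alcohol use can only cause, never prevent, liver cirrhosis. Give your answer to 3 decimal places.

p₁ = 0.334, p₀ = 0.233.
Under exogeneity and monotonicity, PN = (p₁ − p₀) / p₁.
PN = (0.334 − 0.233) / 0.334 = 0.101 / 0.334 ≈ 0.3024

PN ≈ 0.302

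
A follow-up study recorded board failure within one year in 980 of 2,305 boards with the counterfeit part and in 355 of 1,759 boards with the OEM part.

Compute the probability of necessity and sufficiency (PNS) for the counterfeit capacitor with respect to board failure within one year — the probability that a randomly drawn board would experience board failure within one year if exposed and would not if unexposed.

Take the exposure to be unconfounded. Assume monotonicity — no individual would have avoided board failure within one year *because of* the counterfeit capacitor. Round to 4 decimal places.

p₁ = P(outcome | exposed) = 980/2305 = 0.42516
p₀ = P(outcome | unexposed) = 355/1759 = 0.20182
Under exogeneity and monotonicity, PNS = p₁ − p₀.
PNS = 0.42516 − 0.20182 = 0.22334

PNS ≈ 0.2233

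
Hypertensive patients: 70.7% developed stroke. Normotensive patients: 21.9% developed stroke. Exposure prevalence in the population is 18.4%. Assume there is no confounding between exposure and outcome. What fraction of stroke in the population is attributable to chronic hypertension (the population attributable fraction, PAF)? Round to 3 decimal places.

PAF ≈ 0.291

p₁ = 0.707, p₀ = 0.219.
Overall risk P(Y=1) = π·p₁ + (1−π)·p₀ = 0.184×0.707 + 0.816×0.219 = 0.30879.
Under exogeneity, PAF = [P(Y=1) − p₀] / P(Y=1).
PAF = (0.30879 − 0.219) / 0.30879 ≈ 0.2908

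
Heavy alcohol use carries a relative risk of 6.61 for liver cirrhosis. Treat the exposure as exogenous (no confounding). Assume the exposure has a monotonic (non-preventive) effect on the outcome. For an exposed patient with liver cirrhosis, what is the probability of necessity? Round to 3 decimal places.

Under exogeneity and monotonicity, PN = (RR − 1) / RR = 1 − 1/RR.
PN = (6.61 − 1) / 6.61 = 5.61 / 6.61 ≈ 0.8487

PN ≈ 0.849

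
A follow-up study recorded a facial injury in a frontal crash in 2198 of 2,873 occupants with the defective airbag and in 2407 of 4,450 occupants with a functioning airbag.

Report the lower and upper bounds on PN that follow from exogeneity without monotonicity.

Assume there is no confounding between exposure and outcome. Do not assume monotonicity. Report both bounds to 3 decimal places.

p₁ = P(outcome | exposed) = 2198/2873 = 0.76505
p₀ = P(outcome | unexposed) = 2407/4450 = 0.5409
Under exogeneity alone the bounds on PN are max{0,(p₁−p₀)/p₁} ≤ PN ≤ min{1,(1−p₀)/p₁}.
  lower = (p₁ − p₀)/p₁ = 0.22416 / 0.76505 ≈ 0.2930
  upper = min{1, (1 − p₀)/p₁} = 0.4591 / 0.76505 ≈ 0.6001

0.293 ≤ PN ≤ 0.600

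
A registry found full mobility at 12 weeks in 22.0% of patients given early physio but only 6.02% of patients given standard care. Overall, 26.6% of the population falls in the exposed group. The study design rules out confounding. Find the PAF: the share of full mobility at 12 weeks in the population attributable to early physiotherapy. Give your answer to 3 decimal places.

p₁ = 0.22, p₀ = 0.0602.
Overall risk P(Y=1) = π·p₁ + (1−π)·p₀ = 0.266×0.22 + 0.734×0.0602 = 0.10271.
Under exogeneity, PAF = [P(Y=1) − p₀] / P(Y=1).
PAF = (0.10271 − 0.0602) / 0.10271 ≈ 0.4139

PAF ≈ 0.414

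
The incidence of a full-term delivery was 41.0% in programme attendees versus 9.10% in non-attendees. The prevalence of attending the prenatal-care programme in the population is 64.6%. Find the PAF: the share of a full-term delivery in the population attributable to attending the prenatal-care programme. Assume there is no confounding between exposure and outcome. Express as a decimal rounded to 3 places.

PAF ≈ 0.694

p₁ = 0.41, p₀ = 0.091.
Overall risk P(Y=1) = π·p₁ + (1−π)·p₀ = 0.646×0.41 + 0.354×0.091 = 0.29707.
Under exogeneity, PAF = [P(Y=1) − p₀] / P(Y=1).
PAF = (0.29707 − 0.091) / 0.29707 ≈ 0.6937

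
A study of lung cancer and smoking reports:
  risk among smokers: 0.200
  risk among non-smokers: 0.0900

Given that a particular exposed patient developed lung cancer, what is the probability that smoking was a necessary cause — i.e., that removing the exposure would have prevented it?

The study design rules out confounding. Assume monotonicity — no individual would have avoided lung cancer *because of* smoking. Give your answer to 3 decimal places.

PN ≈ 0.550

Let p₁ = 0.2, p₀ = 0.09.
Under exogeneity and monotonicity, PN = (p₁ − p₀) / p₁.
PN = (0.2 − 0.09) / 0.2 = 0.11 / 0.2 ≈ 0.5500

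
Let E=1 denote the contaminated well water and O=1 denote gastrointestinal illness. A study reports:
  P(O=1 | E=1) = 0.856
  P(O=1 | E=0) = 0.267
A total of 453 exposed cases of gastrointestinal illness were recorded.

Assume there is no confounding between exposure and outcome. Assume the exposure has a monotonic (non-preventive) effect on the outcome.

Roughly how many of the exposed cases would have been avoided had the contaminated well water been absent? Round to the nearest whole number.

Let p₁ = 0.856, p₀ = 0.267.
PN = (p₁ − p₀)/p₁ = (0.856 − 0.267) / 0.856 ≈ 0.68808.
Attributable cases ≈ PN × (exposed cases) = 0.68808 × 453 ≈ 311.70.

about 312 cases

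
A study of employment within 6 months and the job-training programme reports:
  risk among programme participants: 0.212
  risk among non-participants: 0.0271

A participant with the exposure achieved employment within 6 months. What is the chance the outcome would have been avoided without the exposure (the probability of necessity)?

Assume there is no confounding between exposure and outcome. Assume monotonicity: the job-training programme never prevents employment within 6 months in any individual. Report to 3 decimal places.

Let p₁ = 0.212, p₀ = 0.0271.
Under exogeneity and monotonicity, PN = (p₁ − p₀) / p₁.
PN = (0.212 − 0.0271) / 0.212 = 0.1849 / 0.212 ≈ 0.8722

PN ≈ 0.872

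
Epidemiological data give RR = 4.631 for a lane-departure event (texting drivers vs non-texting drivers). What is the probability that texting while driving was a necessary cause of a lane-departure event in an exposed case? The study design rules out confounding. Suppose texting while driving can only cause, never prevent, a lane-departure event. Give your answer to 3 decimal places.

Under exogeneity and monotonicity, PN = (RR − 1) / RR = 1 − 1/RR.
PN = (4.631 − 1) / 4.631 = 3.631 / 4.631 ≈ 0.7841

PN ≈ 0.784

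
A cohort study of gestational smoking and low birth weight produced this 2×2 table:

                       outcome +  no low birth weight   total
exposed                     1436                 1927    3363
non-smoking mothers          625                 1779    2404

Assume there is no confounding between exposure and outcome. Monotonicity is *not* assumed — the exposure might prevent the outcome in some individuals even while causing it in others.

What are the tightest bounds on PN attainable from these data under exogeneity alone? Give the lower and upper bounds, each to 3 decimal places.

0.391 ≤ PN ≤ 1.000

p₁ = P(outcome | exposed) = 1436/3363 = 0.427
p₀ = P(outcome | unexposed) = 625/2404 = 0.25998
Under exogeneity alone the bounds on PN are max{0,(p₁−p₀)/p₁} ≤ PN ≤ min{1,(1−p₀)/p₁}.
  lower = (p₁ − p₀)/p₁ = 0.16702 / 0.427 ≈ 0.3911
  upper = min{1, (1 − p₀)/p₁} = 0.74002 / 0.427 ≈ 1.7331 → capped at 1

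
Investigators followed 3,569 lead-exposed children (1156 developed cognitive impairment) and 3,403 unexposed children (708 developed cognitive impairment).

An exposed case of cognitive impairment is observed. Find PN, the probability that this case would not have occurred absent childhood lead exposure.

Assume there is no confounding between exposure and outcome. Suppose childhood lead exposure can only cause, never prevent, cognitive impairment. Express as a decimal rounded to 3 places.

PN ≈ 0.358

p₁ = P(outcome | exposed) = 1156/3569 = 0.3239
p₀ = P(outcome | unexposed) = 708/3403 = 0.20805
Under exogeneity and monotonicity, PN = (p₁ − p₀) / p₁.
PN = (0.3239 − 0.20805) / 0.3239 = 0.11585 / 0.3239 ≈ 0.3577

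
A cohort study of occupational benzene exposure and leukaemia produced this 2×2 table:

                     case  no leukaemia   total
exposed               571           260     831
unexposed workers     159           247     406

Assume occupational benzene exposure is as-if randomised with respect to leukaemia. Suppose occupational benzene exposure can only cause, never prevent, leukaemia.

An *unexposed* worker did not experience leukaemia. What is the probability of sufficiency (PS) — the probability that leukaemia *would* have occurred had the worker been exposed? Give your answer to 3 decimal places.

PS ≈ 0.486

p₁ = P(outcome | exposed) = 571/831 = 0.68712
p₀ = P(outcome | unexposed) = 159/406 = 0.39163
Under exogeneity and monotonicity, PS = (p₁ − p₀)/(1 − p₀).
PS = (0.68712 − 0.39163) / 0.60837 ≈ 0.4857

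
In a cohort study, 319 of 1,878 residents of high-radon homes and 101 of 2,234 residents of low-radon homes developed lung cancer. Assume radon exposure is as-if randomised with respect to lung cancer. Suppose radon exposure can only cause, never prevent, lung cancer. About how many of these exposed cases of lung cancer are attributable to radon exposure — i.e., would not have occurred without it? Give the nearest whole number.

about 234 cases

p₁ = P(outcome | exposed) = 319/1878 = 0.16986
p₀ = P(outcome | unexposed) = 101/2234 = 0.04521
PN = (p₁ − p₀)/p₁ = (0.16986 − 0.04521) / 0.16986 ≈ 0.73384.
Attributable cases ≈ PN × (exposed cases) = 0.73384 × 319 ≈ 234.09.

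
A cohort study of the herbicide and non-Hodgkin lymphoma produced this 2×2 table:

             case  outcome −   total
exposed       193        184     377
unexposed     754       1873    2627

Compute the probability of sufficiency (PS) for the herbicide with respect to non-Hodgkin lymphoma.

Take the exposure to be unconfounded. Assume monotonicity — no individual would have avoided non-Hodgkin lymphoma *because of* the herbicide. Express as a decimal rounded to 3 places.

PS ≈ 0.315

p₁ = P(outcome | exposed) = 193/377 = 0.51194
p₀ = P(outcome | unexposed) = 754/2627 = 0.28702
Under exogeneity and monotonicity, PS = (p₁ − p₀)/(1 − p₀).
PS = (0.51194 − 0.28702) / 0.71298 ≈ 0.3155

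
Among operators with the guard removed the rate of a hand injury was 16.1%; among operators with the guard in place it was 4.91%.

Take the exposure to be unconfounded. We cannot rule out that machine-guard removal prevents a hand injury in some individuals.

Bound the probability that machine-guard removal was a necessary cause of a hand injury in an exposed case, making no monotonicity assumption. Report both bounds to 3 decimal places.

p₁ = 0.161, p₀ = 0.0491.
Under exogeneity alone the bounds on PN are max{0,(p₁−p₀)/p₁} ≤ PN ≤ min{1,(1−p₀)/p₁}.
  lower = (p₁ − p₀)/p₁ = 0.1119 / 0.161 ≈ 0.6950
  upper = min{1, (1 − p₀)/p₁} = 0.9509 / 0.161 ≈ 5.9062 → capped at 1

0.695 ≤ PN ≤ 1.000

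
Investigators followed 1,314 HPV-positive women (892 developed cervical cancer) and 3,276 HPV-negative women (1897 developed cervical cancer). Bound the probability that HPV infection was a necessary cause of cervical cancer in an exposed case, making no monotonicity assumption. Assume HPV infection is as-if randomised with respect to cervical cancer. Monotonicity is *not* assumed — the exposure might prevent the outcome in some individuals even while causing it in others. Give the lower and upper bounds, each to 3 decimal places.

p₁ = P(outcome | exposed) = 892/1314 = 0.67884
p₀ = P(outcome | unexposed) = 1897/3276 = 0.57906
Under exogeneity alone the bounds on PN are max{0,(p₁−p₀)/p₁} ≤ PN ≤ min{1,(1−p₀)/p₁}.
  lower = (p₁ − p₀)/p₁ = 0.099783 / 0.67884 ≈ 0.1470
  upper = min{1, (1 − p₀)/p₁} = 0.42094 / 0.67884 ≈ 0.6201

0.147 ≤ PN ≤ 0.620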